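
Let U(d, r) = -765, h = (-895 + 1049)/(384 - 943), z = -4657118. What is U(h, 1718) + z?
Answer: -4657883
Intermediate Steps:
h = -154/559 (h = 154/(-559) = 154*(-1/559) = -154/559 ≈ -0.27549)
U(h, 1718) + z = -765 - 4657118 = -4657883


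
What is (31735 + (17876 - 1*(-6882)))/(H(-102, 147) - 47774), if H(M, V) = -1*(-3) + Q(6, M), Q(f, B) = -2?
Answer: -56493/47773 ≈ -1.1825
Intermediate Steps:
H(M, V) = 1 (H(M, V) = -1*(-3) - 2 = 3 - 2 = 1)
(31735 + (17876 - 1*(-6882)))/(H(-102, 147) - 47774) = (31735 + (17876 - 1*(-6882)))/(1 - 47774) = (31735 + (17876 + 6882))/(-47773) = (31735 + 24758)*(-1/47773) = 56493*(-1/47773) = -56493/47773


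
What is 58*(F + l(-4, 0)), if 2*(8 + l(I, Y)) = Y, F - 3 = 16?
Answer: 638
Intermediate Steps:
F = 19 (F = 3 + 16 = 19)
l(I, Y) = -8 + Y/2
58*(F + l(-4, 0)) = 58*(19 + (-8 + (½)*0)) = 58*(19 + (-8 + 0)) = 58*(19 - 8) = 58*11 = 638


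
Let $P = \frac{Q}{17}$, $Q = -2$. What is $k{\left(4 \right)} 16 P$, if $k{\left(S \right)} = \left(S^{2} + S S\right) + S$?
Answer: $- \frac{1152}{17} \approx -67.765$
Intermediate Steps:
$k{\left(S \right)} = S + 2 S^{2}$ ($k{\left(S \right)} = \left(S^{2} + S^{2}\right) + S = 2 S^{2} + S = S + 2 S^{2}$)
$P = - \frac{2}{17} \approx -0.11765$
$k{\left(4 \right)} 16 P = 4 \left(1 + 2 \cdot 4\right) 16 \left(- \frac{2}{17}\right) = 4 \left(1 + 8\right) 16 \left(- \frac{2}{17}\right) = 4 \cdot 9 \cdot 16 \left(- \frac{2}{17}\right) = 36 \cdot 16 \left(- \frac{2}{17}\right) = 576 \left(- \frac{2}{17}\right) = - \frac{1152}{17}$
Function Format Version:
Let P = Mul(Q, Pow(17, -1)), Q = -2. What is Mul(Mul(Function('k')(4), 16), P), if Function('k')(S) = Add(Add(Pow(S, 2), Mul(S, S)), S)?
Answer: Rational(-1152, 17) ≈ -67.765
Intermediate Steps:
Function('k')(S) = Add(S, Mul(2, Pow(S, 2))) (Function('k')(S) = Add(Add(Pow(S, 2), Pow(S, 2)), S) = Add(Mul(2, Pow(S, 2)), S) = Add(S, Mul(2, Pow(S, 2))))
P = Rational(-2, 17) (P = Mul(-2, Pow(17, -1)) = Mul(-2, Rational(1, 17)) = Rational(-2, 17) ≈ -0.11765)
Mul(Mul(Function('k')(4), 16), P) = Mul(Mul(Mul(4, Add(1, Mul(2, 4))), 16), Rational(-2, 17)) = Mul(Mul(Mul(4, Add(1, 8)), 16), Rational(-2, 17)) = Mul(Mul(Mul(4, 9), 16), Rational(-2, 17)) = Mul(Mul(36, 16), Rational(-2, 17)) = Mul(576, Rational(-2, 17)) = Rational(-1152, 17)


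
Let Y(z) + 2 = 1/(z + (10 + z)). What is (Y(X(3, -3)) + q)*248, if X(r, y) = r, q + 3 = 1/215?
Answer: -526039/430 ≈ -1223.3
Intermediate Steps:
q = -644/215 (q = -3 + 1/215 = -644/215 ≈ -2.9953)
Y(z) = -2 + 1/(10 + 2*z) (Y(z) = -2 + 1/(z + (10 + z)) = -2 + 1/(10 + 2*z))
(Y(X(3, -3)) + q)*248 = ((-19 - 4*3)/(2*(5 + 3)) - 644/215)*248 = ((½)*(-19 - 12)/8 - 644/215)*248 = ((½)*(⅛)*(-31) - 644/215)*248 = (-31/16 - 644/215)*248 = -16969/3440*248 = -526039/430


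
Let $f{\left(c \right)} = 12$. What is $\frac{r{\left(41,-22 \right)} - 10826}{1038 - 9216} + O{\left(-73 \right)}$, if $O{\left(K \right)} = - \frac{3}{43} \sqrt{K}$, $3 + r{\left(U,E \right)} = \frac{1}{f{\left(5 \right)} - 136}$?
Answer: $\frac{447599}{338024} - \frac{3 i \sqrt{73}}{43} \approx 1.3242 - 0.59609 i$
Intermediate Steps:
$r{\left(U,E \right)} = - \frac{373}{124}$ ($r{\left(U,E \right)} = -3 + \frac{1}{12 - 136} = -3 + \frac{1}{-124} = -3 - \frac{1}{124} = - \frac{373}{124}$)
$O{\left(K \right)} = - \frac{3 \sqrt{K}}{43}$ ($O{\left(K \right)} = \left(-3\right) \frac{1}{43} \sqrt{K} = - \frac{3 \sqrt{K}}{43}$)
$\frac{r{\left(41,-22 \right)} - 10826}{1038 - 9216} + O{\left(-73 \right)} = \frac{- \frac{373}{124} - 10826}{1038 - 9216} - \frac{3 \sqrt{-73}}{43} = - \frac{1342797}{124 \left(-8178\right)} - \frac{3 i \sqrt{73}}{43} = \left(- \frac{1342797}{124}\right) \left(- \frac{1}{8178}\right) - \frac{3 i \sqrt{73}}{43} = \frac{447599}{338024} - \frac{3 i \sqrt{73}}{43}$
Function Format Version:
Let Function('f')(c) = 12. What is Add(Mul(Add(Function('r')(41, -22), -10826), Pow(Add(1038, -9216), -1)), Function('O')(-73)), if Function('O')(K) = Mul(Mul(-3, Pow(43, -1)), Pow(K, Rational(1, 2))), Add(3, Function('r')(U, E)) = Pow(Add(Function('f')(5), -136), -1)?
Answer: Add(Rational(447599, 338024), Mul(Rational(-3, 43), I, Pow(73, Rational(1, 2)))) ≈ Add(1.3242, Mul(-0.59609, I))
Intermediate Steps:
Function('r')(U, E) = Rational(-373, 124) (Function('r')(U, E) = Add(-3, Pow(Add(12, -136), -1)) = Add(-3, Pow(-124, -1)) = Add(-3, Rational(-1, 124)) = Rational(-373, 124))
Function('O')(K) = Mul(Rational(-3, 43), Pow(K, Rational(1, 2))) (Function('O')(K) = Mul(Mul(-3, Rational(1, 43)), Pow(K, Rational(1, 2))) = Mul(Rational(-3, 43), Pow(K, Rational(1, 2))))
Add(Mul(Add(Function('r')(41, -22), -10826), Pow(Add(1038, -9216), -1)), Function('O')(-73)) = Add(Mul(Add(Rational(-373, 124), -10826), Pow(Add(1038, -9216), -1)), Mul(Rational(-3, 43), Pow(-73, Rational(1, 2)))) = Add(Mul(Rational(-1342797, 124), Pow(-8178, -1)), Mul(Rational(-3, 43), Mul(I, Pow(73, Rational(1, 2))))) = Add(Mul(Rational(-1342797, 124), Rational(-1, 8178)), Mul(Rational(-3, 43), I, Pow(73, Rational(1, 2)))) = Add(Rational(447599, 338024), Mul(Rational(-3, 43), I, Pow(73, Rational(1, 2))))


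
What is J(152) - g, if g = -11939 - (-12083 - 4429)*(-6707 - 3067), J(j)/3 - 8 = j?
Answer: 161400707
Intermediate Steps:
J(j) = 24 + 3*j
g = -161400227 (g = -11939 - (-16512)*(-9774) = -11939 - 1*161388288 = -11939 - 161388288 = -161400227)
J(152) - g = (24 + 3*152) - 1*(-161400227) = (24 + 456) + 161400227 = 480 + 161400227 = 161400707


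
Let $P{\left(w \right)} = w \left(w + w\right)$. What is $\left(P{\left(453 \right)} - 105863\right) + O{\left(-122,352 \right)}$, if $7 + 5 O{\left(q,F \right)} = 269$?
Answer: $\frac{1523037}{5} \approx 3.0461 \cdot 10^{5}$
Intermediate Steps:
$P{\left(w \right)} = 2 w^{2}$ ($P{\left(w \right)} = w 2 w = 2 w^{2}$)
$O{\left(q,F \right)} = \frac{262}{5}$ ($O{\left(q,F \right)} = - \frac{7}{5} + \frac{1}{5} \cdot 269 = - \frac{7}{5} + \frac{269}{5} = \frac{262}{5}$)
$\left(P{\left(453 \right)} - 105863\right) + O{\left(-122,352 \right)} = \left(2 \cdot 453^{2} - 105863\right) + \frac{262}{5} = \left(2 \cdot 205209 - 105863\right) + \frac{262}{5} = \left(410418 - 105863\right) + \frac{262}{5} = 304555 + \frac{262}{5} = \frac{1523037}{5}$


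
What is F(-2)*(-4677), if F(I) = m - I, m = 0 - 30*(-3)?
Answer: -430284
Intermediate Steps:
m = 90 (m = 0 - 5*(-18) = 0 + 90 = 90)
F(I) = 90 - I
F(-2)*(-4677) = (90 - 1*(-2))*(-4677) = (90 + 2)*(-4677) = 92*(-4677) = -430284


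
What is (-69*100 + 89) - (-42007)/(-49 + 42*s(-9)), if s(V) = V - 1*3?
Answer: -544070/79 ≈ -6887.0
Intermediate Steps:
s(V) = -3 + V (s(V) = V - 3 = -3 + V)
(-69*100 + 89) - (-42007)/(-49 + 42*s(-9)) = (-69*100 + 89) - (-42007)/(-49 + 42*(-3 - 9)) = (-6900 + 89) - (-42007)/(-49 + 42*(-12)) = -6811 - (-42007)/(-49 - 504) = -6811 - (-42007)/(-553) = -6811 - (-42007)*(-1)/553 = -6811 - 1*6001/79 = -6811 - 6001/79 = -544070/79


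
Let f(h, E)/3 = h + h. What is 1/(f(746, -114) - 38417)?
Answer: -1/33941 ≈ -2.9463e-5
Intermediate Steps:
f(h, E) = 6*h (f(h, E) = 3*(h + h) = 3*(2*h) = 6*h)
1/(f(746, -114) - 38417) = 1/(6*746 - 38417) = 1/(4476 - 38417) = 1/(-33941) = -1/33941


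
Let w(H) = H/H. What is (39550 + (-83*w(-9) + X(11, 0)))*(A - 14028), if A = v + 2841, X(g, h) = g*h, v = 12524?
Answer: 52767379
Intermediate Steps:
w(H) = 1
A = 15365 (A = 12524 + 2841 = 15365)
(39550 + (-83*w(-9) + X(11, 0)))*(A - 14028) = (39550 + (-83*1 + 11*0))*(15365 - 14028) = (39550 + (-83 + 0))*1337 = (39550 - 83)*1337 = 39467*1337 = 52767379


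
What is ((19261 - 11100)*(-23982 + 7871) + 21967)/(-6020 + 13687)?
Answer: -131459904/7667 ≈ -17146.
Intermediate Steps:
((19261 - 11100)*(-23982 + 7871) + 21967)/(-6020 + 13687) = (8161*(-16111) + 21967)/7667 = (-131481871 + 21967)*(1/7667) = -131459904*1/7667 = -131459904/7667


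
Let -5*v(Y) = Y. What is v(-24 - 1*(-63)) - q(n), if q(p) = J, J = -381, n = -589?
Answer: 1866/5 ≈ 373.20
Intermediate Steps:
v(Y) = -Y/5
q(p) = -381
v(-24 - 1*(-63)) - q(n) = -(-24 - 1*(-63))/5 - 1*(-381) = -(-24 + 63)/5 + 381 = -⅕*39 + 381 = -39/5 + 381 = 1866/5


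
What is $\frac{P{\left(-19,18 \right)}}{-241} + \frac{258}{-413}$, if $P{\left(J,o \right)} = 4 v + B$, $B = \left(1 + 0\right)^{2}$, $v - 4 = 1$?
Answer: $- \frac{70851}{99533} \approx -0.71183$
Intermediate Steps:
$v = 5$ ($v = 4 + 1 = 5$)
$B = 1$ ($B = 1^{2} = 1$)
$P{\left(J,o \right)} = 21$ ($P{\left(J,o \right)} = 4 \cdot 5 + 1 = 20 + 1 = 21$)
$\frac{P{\left(-19,18 \right)}}{-241} + \frac{258}{-413} = \frac{21}{-241} + \frac{258}{-413} = 21 \left(- \frac{1}{241}\right) + 258 \left(- \frac{1}{413}\right) = - \frac{21}{241} - \frac{258}{413} = - \frac{70851}{99533}$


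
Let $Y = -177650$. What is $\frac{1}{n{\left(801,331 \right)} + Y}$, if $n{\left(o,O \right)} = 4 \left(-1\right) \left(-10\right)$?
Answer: $- \frac{1}{177610} \approx -5.6303 \cdot 10^{-6}$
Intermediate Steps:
$n{\left(o,O \right)} = 40$ ($n{\left(o,O \right)} = \left(-4\right) \left(-10\right) = 40$)
$\frac{1}{n{\left(801,331 \right)} + Y} = \frac{1}{40 - 177650} = \frac{1}{-177610} = - \frac{1}{177610}$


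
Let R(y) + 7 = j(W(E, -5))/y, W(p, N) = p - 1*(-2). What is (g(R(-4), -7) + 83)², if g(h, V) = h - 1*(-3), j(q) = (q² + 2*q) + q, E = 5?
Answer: 15129/4 ≈ 3782.3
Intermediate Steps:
W(p, N) = 2 + p (W(p, N) = p + 2 = 2 + p)
j(q) = q² + 3*q
R(y) = -7 + 70/y (R(y) = -7 + ((2 + 5)*(3 + (2 + 5)))/y = -7 + (7*(3 + 7))/y = -7 + (7*10)/y = -7 + 70/y)
g(h, V) = 3 + h (g(h, V) = h + 3 = 3 + h)
(g(R(-4), -7) + 83)² = ((3 + (-7 + 70/(-4))) + 83)² = ((3 + (-7 + 70*(-¼))) + 83)² = ((3 + (-7 - 35/2)) + 83)² = ((3 - 49/2) + 83)² = (-43/2 + 83)² = (123/2)² = 15129/4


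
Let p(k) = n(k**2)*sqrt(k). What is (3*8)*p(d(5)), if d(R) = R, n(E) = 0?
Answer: 0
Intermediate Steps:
p(k) = 0 (p(k) = 0*sqrt(k) = 0)
(3*8)*p(d(5)) = (3*8)*0 = 24*0 = 0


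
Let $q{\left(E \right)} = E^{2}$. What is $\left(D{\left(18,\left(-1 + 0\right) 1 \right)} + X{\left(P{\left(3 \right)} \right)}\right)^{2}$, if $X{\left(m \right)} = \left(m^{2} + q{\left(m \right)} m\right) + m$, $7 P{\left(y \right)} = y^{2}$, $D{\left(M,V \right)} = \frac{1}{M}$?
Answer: $\frac{999128881}{38118276} \approx 26.211$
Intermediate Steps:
$P{\left(y \right)} = \frac{y^{2}}{7}$
$X{\left(m \right)} = m + m^{2} + m^{3}$ ($X{\left(m \right)} = \left(m^{2} + m^{2} m\right) + m = \left(m^{2} + m^{3}\right) + m = m + m^{2} + m^{3}$)
$\left(D{\left(18,\left(-1 + 0\right) 1 \right)} + X{\left(P{\left(3 \right)} \right)}\right)^{2} = \left(\frac{1}{18} + \frac{3^{2}}{7} \left(1 + \frac{3^{2}}{7} + \left(\frac{3^{2}}{7}\right)^{2}\right)\right)^{2} = \left(\frac{1}{18} + \frac{1}{7} \cdot 9 \left(1 + \frac{1}{7} \cdot 9 + \left(\frac{1}{7} \cdot 9\right)^{2}\right)\right)^{2} = \left(\frac{1}{18} + \frac{9 \left(1 + \frac{9}{7} + \left(\frac{9}{7}\right)^{2}\right)}{7}\right)^{2} = \left(\frac{1}{18} + \frac{9 \left(1 + \frac{9}{7} + \frac{81}{49}\right)}{7}\right)^{2} = \left(\frac{1}{18} + \frac{9}{7} \cdot \frac{193}{49}\right)^{2} = \left(\frac{1}{18} + \frac{1737}{343}\right)^{2} = \left(\frac{31609}{6174}\right)^{2} = \frac{999128881}{38118276}$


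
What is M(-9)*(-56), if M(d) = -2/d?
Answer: -112/9 ≈ -12.444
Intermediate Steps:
M(-9)*(-56) = -2/(-9)*(-56) = -2*(-⅑)*(-56) = (2/9)*(-56) = -112/9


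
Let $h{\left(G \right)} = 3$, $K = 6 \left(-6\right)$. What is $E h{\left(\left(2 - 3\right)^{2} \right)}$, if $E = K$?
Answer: $-108$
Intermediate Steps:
$K = -36$
$E = -36$
$E h{\left(\left(2 - 3\right)^{2} \right)} = \left(-36\right) 3 = -108$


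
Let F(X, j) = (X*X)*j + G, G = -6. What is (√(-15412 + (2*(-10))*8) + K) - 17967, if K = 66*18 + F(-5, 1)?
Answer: -16760 + 2*I*√3893 ≈ -16760.0 + 124.79*I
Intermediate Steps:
F(X, j) = -6 + j*X² (F(X, j) = (X*X)*j - 6 = X²*j - 6 = j*X² - 6 = -6 + j*X²)
K = 1207 (K = 66*18 + (-6 + 1*(-5)²) = 1188 + (-6 + 1*25) = 1188 + (-6 + 25) = 1188 + 19 = 1207)
(√(-15412 + (2*(-10))*8) + K) - 17967 = (√(-15412 + (2*(-10))*8) + 1207) - 17967 = (√(-15412 - 20*8) + 1207) - 17967 = (√(-15412 - 160) + 1207) - 17967 = (√(-15572) + 1207) - 17967 = (2*I*√3893 + 1207) - 17967 = (1207 + 2*I*√3893) - 17967 = -16760 + 2*I*√3893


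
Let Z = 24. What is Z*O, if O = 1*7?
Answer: 168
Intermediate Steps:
O = 7
Z*O = 24*7 = 168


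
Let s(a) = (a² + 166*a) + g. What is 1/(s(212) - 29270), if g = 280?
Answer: 1/51146 ≈ 1.9552e-5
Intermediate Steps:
s(a) = 280 + a² + 166*a (s(a) = (a² + 166*a) + 280 = 280 + a² + 166*a)
1/(s(212) - 29270) = 1/((280 + 212² + 166*212) - 29270) = 1/((280 + 44944 + 35192) - 29270) = 1/(80416 - 29270) = 1/51146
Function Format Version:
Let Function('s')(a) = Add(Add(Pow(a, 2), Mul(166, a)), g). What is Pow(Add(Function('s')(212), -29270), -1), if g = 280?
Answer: Rational(1, 51146) ≈ 1.9552e-5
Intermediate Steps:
Function('s')(a) = Add(280, Pow(a, 2), Mul(166, a)) (Function('s')(a) = Add(Add(Pow(a, 2), Mul(166, a)), 280) = Add(280, Pow(a, 2), Mul(166, a)))
Pow(Add(Function('s')(212), -29270), -1) = Pow(Add(Add(280, Pow(212, 2), Mul(166, 212)), -29270), -1) = Pow(Add(Add(280, 44944, 35192), -29270), -1) = Pow(Add(80416, -29270), -1) = Pow(51146, -1) = Rational(1, 51146)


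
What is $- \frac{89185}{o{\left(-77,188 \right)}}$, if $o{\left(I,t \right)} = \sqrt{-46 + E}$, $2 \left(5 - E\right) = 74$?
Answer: $\frac{89185 i \sqrt{78}}{78} \approx 10098.0 i$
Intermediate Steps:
$E = -32$ ($E = 5 - 37 = -32$)
$o{\left(I,t \right)} = i \sqrt{78}$ ($o{\left(I,t \right)} = \sqrt{-46 - 32} = \sqrt{-78} = i \sqrt{78}$)
$- \frac{89185}{o{\left(-77,188 \right)}} = - \frac{89185}{i \sqrt{78}} = - 89185 \left(- \frac{i \sqrt{78}}{78}\right) = \frac{89185 i \sqrt{78}}{78}$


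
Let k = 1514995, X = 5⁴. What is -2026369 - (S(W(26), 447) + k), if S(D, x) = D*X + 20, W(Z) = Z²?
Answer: -3963884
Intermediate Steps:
X = 625
S(D, x) = 20 + 625*D (S(D, x) = D*625 + 20 = 625*D + 20 = 20 + 625*D)
-2026369 - (S(W(26), 447) + k) = -2026369 - ((20 + 625*26²) + 1514995) = -2026369 - ((20 + 625*676) + 1514995) = -2026369 - ((20 + 422500) + 1514995) = -2026369 - (422520 + 1514995) = -2026369 - 1*1937515 = -2026369 - 1937515 = -3963884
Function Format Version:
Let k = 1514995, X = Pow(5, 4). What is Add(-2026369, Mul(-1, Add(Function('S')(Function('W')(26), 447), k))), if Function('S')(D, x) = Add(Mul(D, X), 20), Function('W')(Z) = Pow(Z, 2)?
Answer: -3963884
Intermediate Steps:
X = 625
Function('S')(D, x) = Add(20, Mul(625, D)) (Function('S')(D, x) = Add(Mul(D, 625), 20) = Add(Mul(625, D), 20) = Add(20, Mul(625, D)))
Add(-2026369, Mul(-1, Add(Function('S')(Function('W')(26), 447), k))) = Add(-2026369, Mul(-1, Add(Add(20, Mul(625, Pow(26, 2))), 1514995))) = Add(-2026369, Mul(-1, Add(Add(20, Mul(625, 676)), 1514995))) = Add(-2026369, Mul(-1, Add(Add(20, 422500), 1514995))) = Add(-2026369, Mul(-1, Add(422520, 1514995))) = Add(-2026369, Mul(-1, 1937515)) = Add(-2026369, -1937515) = -3963884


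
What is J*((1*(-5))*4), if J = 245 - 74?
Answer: -3420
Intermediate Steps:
J = 171
J*((1*(-5))*4) = 171*((1*(-5))*4) = 171*(-5*4) = 171*(-20) = -3420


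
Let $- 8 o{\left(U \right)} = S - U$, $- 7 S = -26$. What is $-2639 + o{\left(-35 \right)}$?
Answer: $- \frac{148055}{56} \approx -2643.8$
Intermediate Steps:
$S = \frac{26}{7}$ ($S = \left(- \frac{1}{7}\right) \left(-26\right) = \frac{26}{7} \approx 3.7143$)
$o{\left(U \right)} = - \frac{13}{28} + \frac{U}{8}$ ($o{\left(U \right)} = - \frac{\frac{26}{7} - U}{8} = - \frac{13}{28} + \frac{U}{8}$)
$-2639 + o{\left(-35 \right)} = -2639 + \left(- \frac{13}{28} + \frac{1}{8} \left(-35\right)\right) = -2639 - \frac{271}{56} = - \frac{148055}{56}$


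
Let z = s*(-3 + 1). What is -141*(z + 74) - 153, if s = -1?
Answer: -10869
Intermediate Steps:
z = 2 (z = -(-3 + 1) = -1*(-2) = 2)
-141*(z + 74) - 153 = -141*(2 + 74) - 153 = -141*76 - 153 = -10716 - 153 = -10869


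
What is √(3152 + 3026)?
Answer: √6178 ≈ 78.600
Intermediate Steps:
√(3152 + 3026) = √6178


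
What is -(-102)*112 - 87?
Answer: 11337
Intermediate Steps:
-(-102)*112 - 87 = -102*(-112) - 87 = 11424 - 87 = 11337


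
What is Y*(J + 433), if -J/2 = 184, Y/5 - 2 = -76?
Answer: -24050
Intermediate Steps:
Y = -370 (Y = 10 + 5*(-76) = 10 - 380 = -370)
J = -368 (J = -2*184 = -368)
Y*(J + 433) = -370*(-368 + 433) = -370*65 = -24050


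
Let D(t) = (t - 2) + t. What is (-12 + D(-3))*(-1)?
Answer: 20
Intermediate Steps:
D(t) = -2 + 2*t (D(t) = (-2 + t) + t = -2 + 2*t)
(-12 + D(-3))*(-1) = (-12 + (-2 + 2*(-3)))*(-1) = (-12 + (-2 - 6))*(-1) = (-12 - 8)*(-1) = -20*(-1) = 20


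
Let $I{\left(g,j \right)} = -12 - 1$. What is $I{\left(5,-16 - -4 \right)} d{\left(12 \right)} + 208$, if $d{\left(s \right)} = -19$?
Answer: $455$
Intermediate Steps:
$I{\left(g,j \right)} = -13$
$I{\left(5,-16 - -4 \right)} d{\left(12 \right)} + 208 = \left(-13\right) \left(-19\right) + 208 = 247 + 208 = 455$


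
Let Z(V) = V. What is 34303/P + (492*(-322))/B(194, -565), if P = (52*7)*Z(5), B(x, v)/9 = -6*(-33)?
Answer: -37867289/540540 ≈ -70.055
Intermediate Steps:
B(x, v) = 1782 (B(x, v) = 9*(-6*(-33)) = 9*198 = 1782)
P = 1820 (P = (52*7)*5 = 364*5 = 1820)
34303/P + (492*(-322))/B(194, -565) = 34303/1820 + (492*(-322))/1782 = 34303*(1/1820) - 158424*1/1782 = 34303/1820 - 26404/297 = -37867289/540540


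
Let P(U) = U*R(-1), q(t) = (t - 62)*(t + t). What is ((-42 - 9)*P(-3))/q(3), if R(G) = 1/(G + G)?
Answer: 51/236 ≈ 0.21610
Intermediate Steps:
R(G) = 1/(2*G)
q(t) = 2*t*(-62 + t) (q(t) = (-62 + t)*(2*t) = 2*t*(-62 + t))
P(U) = -U/2 (P(U) = U*((½)/(-1)) = U*((½)*(-1)) = U*(-½) = -U/2)
((-42 - 9)*P(-3))/q(3) = ((-42 - 9)*(-½*(-3)))/((2*3*(-62 + 3))) = (-51*3/2)/((2*3*(-59))) = -153/2/(-354) = -153/2*(-1/354) = 51/236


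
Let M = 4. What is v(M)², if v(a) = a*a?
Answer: 256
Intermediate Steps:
v(a) = a²
v(M)² = (4²)² = 16² = 256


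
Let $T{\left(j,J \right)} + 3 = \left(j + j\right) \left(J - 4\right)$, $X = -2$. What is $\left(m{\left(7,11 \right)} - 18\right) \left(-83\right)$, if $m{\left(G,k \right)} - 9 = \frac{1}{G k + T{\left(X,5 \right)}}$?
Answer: $\frac{52207}{70} \approx 745.81$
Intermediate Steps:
$T{\left(j,J \right)} = -3 + 2 j \left(-4 + J\right)$ ($T{\left(j,J \right)} = -3 + \left(j + j\right) \left(J - 4\right) = -3 + 2 j \left(-4 + J\right)$)
$m{\left(G,k \right)} = 9 + \frac{1}{-7 + G k}$ ($m{\left(G,k \right)} = 9 + \frac{1}{G k - \left(-13 + 20\right)} = 9 + \frac{1}{G k - 7} = 9 + \frac{1}{-7 + G k}$)
$\left(m{\left(7,11 \right)} - 18\right) \left(-83\right) = \left(\frac{-62 + 9 \cdot 7 \cdot 11}{-7 + 7 \cdot 11} - 18\right) \left(-83\right) = \left(\frac{-62 + 693}{-7 + 77} + \left(0 - 18\right)\right) \left(-83\right) = \left(\frac{1}{70} \cdot 631 - 18\right) \left(-83\right) = \left(\frac{631}{70} - 18\right) \left(-83\right) = \left(- \frac{629}{70}\right) \left(-83\right) = \frac{52207}{70}$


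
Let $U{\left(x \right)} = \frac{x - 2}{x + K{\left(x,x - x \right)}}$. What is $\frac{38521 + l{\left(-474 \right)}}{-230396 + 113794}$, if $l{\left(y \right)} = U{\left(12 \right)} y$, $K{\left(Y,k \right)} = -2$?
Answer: $- \frac{38047}{116602} \approx -0.3263$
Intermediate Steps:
$U{\left(x \right)} = 1$ ($U{\left(x \right)} = \frac{x - 2}{x - 2} = \frac{-2 + x}{-2 + x} = 1$)
$l{\left(y \right)} = y$ ($l{\left(y \right)} = 1 y = y$)
$\frac{38521 + l{\left(-474 \right)}}{-230396 + 113794} = \frac{38521 - 474}{-230396 + 113794} = \frac{38047}{-116602} = 38047 \left(- \frac{1}{116602}\right) = - \frac{38047}{116602}$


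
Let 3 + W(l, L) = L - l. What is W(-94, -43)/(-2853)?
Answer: -16/951 ≈ -0.016824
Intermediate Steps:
W(l, L) = -3 + L - l (W(l, L) = -3 + (L - l) = -3 + L - l)
W(-94, -43)/(-2853) = (-3 - 43 - 1*(-94))/(-2853) = (-3 - 43 + 94)*(-1/2853) = 48*(-1/2853) = -16/951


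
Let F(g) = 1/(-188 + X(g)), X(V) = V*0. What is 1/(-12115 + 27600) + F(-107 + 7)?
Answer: -15297/2911180 ≈ -0.0052546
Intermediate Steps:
X(V) = 0
F(g) = -1/188 (F(g) = 1/(-188 + 0) = 1/(-188) = -1/188)
1/(-12115 + 27600) + F(-107 + 7) = 1/(-12115 + 27600) - 1/188 = 1/15485 - 1/188 = -15297/2911180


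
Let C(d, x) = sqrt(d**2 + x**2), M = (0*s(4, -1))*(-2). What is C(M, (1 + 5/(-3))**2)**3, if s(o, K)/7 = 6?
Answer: 64/729 ≈ 0.087791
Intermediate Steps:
s(o, K) = 42 (s(o, K) = 7*6 = 42)
M = 0 (M = (0*42)*(-2) = 0*(-2) = 0)
C(M, (1 + 5/(-3))**2)**3 = (sqrt(0**2 + ((1 + 5/(-3))**2)**2))**3 = (sqrt(0 + ((1 + 5*(-1/3))**2)**2))**3 = (sqrt(0 + ((1 - 5/3)**2)**2))**3 = (sqrt(0 + ((-2/3)**2)**2))**3 = (sqrt(0 + (4/9)**2))**3 = (sqrt(0 + 16/81))**3 = (sqrt(16/81))**3 = (4/9)**3 = 64/729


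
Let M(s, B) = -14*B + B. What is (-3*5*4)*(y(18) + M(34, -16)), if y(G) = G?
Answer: -13560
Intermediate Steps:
M(s, B) = -13*B
(-3*5*4)*(y(18) + M(34, -16)) = (-3*5*4)*(18 - 13*(-16)) = (-15*4)*(18 + 208) = -60*226 = -13560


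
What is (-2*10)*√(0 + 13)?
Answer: -20*√13 ≈ -72.111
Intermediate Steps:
(-2*10)*√(0 + 13) = -20*√13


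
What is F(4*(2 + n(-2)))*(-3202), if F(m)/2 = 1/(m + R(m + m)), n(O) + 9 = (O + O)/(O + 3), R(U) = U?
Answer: 1601/33 ≈ 48.515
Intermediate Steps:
n(O) = -9 + 2*O/(3 + O) (n(O) = -9 + (O + O)/(O + 3) = -9 + (2*O)/(3 + O) = -9 + 2*O/(3 + O))
F(m) = 2/(3*m) (F(m) = 2/(m + (m + m)) = 2/(m + 2*m) = 2/((3*m)) = 2*(1/(3*m)) = 2/(3*m))
F(4*(2 + n(-2)))*(-3202) = (2/(3*((4*(2 + (-27 - 7*(-2))/(3 - 2))))))*(-3202) = (2/(3*((4*(2 + (-27 + 14)/1)))))*(-3202) = (2/(3*((4*(2 + 1*(-13))))))*(-3202) = (2/(3*((4*(2 - 13)))))*(-3202) = (2/(3*((4*(-11)))))*(-3202) = ((⅔)/(-44))*(-3202) = ((⅔)*(-1/44))*(-3202) = -1/66*(-3202) = 1601/33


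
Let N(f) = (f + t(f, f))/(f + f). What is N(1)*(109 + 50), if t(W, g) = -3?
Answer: -159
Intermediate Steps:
N(f) = (-3 + f)/(2*f) (N(f) = (f - 3)/(f + f) = (-3 + f)/((2*f)) = (-3 + f)*(1/(2*f)) = (-3 + f)/(2*f))
N(1)*(109 + 50) = ((½)*(-3 + 1)/1)*(109 + 50) = ((½)*1*(-2))*159 = -1*159 = -159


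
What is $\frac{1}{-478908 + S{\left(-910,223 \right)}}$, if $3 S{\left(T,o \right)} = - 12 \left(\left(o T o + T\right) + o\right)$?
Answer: $\frac{1}{180537400} \approx 5.539 \cdot 10^{-9}$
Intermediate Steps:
$S{\left(T,o \right)} = - 4 T - 4 o - 4 T o^{2}$ ($S{\left(T,o \right)} = \frac{\left(-12\right) \left(\left(o T o + T\right) + o\right)}{3} = \frac{\left(-12\right) \left(\left(T o o + T\right) + o\right)}{3} = \frac{\left(-12\right) \left(\left(T o^{2} + T\right) + o\right)}{3} = \frac{\left(-12\right) \left(\left(T + T o^{2}\right) + o\right)}{3} = \frac{\left(-12\right) \left(T + o + T o^{2}\right)}{3} = \frac{- 12 T - 12 o - 12 T o^{2}}{3} = - 4 T - 4 o - 4 T o^{2}$)
$\frac{1}{-478908 + S{\left(-910,223 \right)}} = \frac{1}{-478908 - \left(-2748 - 181013560\right)} = \frac{1}{-478908 + \left(3640 - 892 + 181013560\right)} = \frac{1}{-478908 + 181016308} = \frac{1}{180537400}$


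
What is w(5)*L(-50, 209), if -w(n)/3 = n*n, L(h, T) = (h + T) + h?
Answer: -8175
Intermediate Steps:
L(h, T) = T + 2*h (L(h, T) = (T + h) + h = T + 2*h)
w(n) = -3*n**2 (w(n) = -3*n*n = -3*n**2)
w(5)*L(-50, 209) = (-3*5**2)*(209 + 2*(-50)) = (-3*25)*(209 - 100) = -75*109 = -8175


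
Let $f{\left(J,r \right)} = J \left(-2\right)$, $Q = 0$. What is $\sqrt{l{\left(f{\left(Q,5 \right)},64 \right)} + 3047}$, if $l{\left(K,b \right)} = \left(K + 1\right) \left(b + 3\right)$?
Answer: $3 \sqrt{346} \approx 55.803$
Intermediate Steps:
$f{\left(J,r \right)} = - 2 J$
$l{\left(K,b \right)} = \left(1 + K\right) \left(3 + b\right)$
$\sqrt{l{\left(f{\left(Q,5 \right)},64 \right)} + 3047} = \sqrt{\left(3 + 64 + 3 \left(\left(-2\right) 0\right) + \left(-2\right) 0 \cdot 64\right) + 3047} = \sqrt{\left(3 + 64 + 3 \cdot 0 + 0 \cdot 64\right) + 3047} = \sqrt{\left(3 + 64 + 0 + 0\right) + 3047} = \sqrt{67 + 3047} = \sqrt{3114} = 3 \sqrt{346}$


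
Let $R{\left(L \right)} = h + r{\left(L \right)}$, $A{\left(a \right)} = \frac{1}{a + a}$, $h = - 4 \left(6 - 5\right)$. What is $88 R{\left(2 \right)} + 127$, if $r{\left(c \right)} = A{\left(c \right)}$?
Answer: $-203$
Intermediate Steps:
$h = -4$ ($h = \left(-4\right) 1 = -4$)
$A{\left(a \right)} = \frac{1}{2 a}$
$r{\left(c \right)} = \frac{1}{2 c}$
$R{\left(L \right)} = -4 + \frac{1}{2 L}$
$88 R{\left(2 \right)} + 127 = 88 \left(-4 + \frac{1}{2 \cdot 2}\right) + 127 = 88 \left(-4 + \frac{1}{2} \cdot \frac{1}{2}\right) + 127 = 88 \left(-4 + \frac{1}{4}\right) + 127 = 88 \left(- \frac{15}{4}\right) + 127 = -330 + 127 = -203$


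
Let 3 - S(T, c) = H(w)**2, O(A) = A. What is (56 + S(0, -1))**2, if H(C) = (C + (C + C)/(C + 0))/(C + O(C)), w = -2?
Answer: 3481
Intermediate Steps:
H(C) = (2 + C)/(2*C) (H(C) = (C + (C + C)/(C + 0))/(C + C) = (C + (2*C)/C)/((2*C)) = (C + 2)*(1/(2*C)) = (2 + C)*(1/(2*C)) = (2 + C)/(2*C))
S(T, c) = 3 (S(T, c) = 3 - ((1/2)*(2 - 2)/(-2))**2 = 3 - ((1/2)*(-1/2)*0)**2 = 3 - 1*0**2 = 3 - 1*0 = 3 + 0 = 3)
(56 + S(0, -1))**2 = (56 + 3)**2 = 59**2 = 3481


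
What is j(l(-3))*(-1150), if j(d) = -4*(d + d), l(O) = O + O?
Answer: -55200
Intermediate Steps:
l(O) = 2*O
j(d) = -8*d
j(l(-3))*(-1150) = -16*(-3)*(-1150) = -8*(-6)*(-1150) = 48*(-1150) = -55200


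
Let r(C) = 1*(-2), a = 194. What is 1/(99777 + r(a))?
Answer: 1/99775 ≈ 1.0023e-5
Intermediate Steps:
r(C) = -2
1/(99777 + r(a)) = 1/(99777 - 2) = 1/99775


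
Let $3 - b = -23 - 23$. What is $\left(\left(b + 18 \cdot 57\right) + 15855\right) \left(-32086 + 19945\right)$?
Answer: $-205547130$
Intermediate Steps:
$b = 49$ ($b = 3 - \left(-23 - 23\right) = 3 - -46 = 3 + 46 = 49$)
$\left(\left(b + 18 \cdot 57\right) + 15855\right) \left(-32086 + 19945\right) = \left(\left(49 + 18 \cdot 57\right) + 15855\right) \left(-32086 + 19945\right) = \left(\left(49 + 1026\right) + 15855\right) \left(-12141\right) = \left(1075 + 15855\right) \left(-12141\right) = 16930 \left(-12141\right) = -205547130$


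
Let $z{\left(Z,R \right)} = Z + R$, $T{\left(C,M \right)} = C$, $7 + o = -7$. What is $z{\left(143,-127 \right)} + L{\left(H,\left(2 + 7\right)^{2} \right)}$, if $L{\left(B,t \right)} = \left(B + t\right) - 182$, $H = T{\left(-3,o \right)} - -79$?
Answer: $-9$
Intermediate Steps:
$o = -14$ ($o = -7 - 7 = -14$)
$H = 76$ ($H = -3 - -79 = -3 + 79 = 76$)
$z{\left(Z,R \right)} = R + Z$
$L{\left(B,t \right)} = -182 + B + t$
$z{\left(143,-127 \right)} + L{\left(H,\left(2 + 7\right)^{2} \right)} = \left(-127 + 143\right) + \left(-182 + 76 + \left(2 + 7\right)^{2}\right) = 16 + \left(-182 + 76 + 9^{2}\right) = 16 + \left(-182 + 76 + 81\right) = 16 - 25 = -9$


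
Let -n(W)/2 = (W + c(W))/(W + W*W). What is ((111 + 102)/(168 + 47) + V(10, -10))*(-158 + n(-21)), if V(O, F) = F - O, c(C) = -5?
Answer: 67750199/22575 ≈ 3001.1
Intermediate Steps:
n(W) = -2*(-5 + W)/(W + W²) (n(W) = -2*(W - 5)/(W + W*W) = -2*(-5 + W)/(W + W²))
((111 + 102)/(168 + 47) + V(10, -10))*(-158 + n(-21)) = ((111 + 102)/(168 + 47) + (-10 - 1*10))*(-158 + 2*(5 - 1*(-21))/(-21*(1 - 21))) = (213/215 + (-10 - 10))*(-158 + 2*(-1/21)*(5 + 21)/(-20)) = (213*(1/215) - 20)*(-158 + 2*(-1/21)*(-1/20)*26) = (213/215 - 20)*(-158 + 13/105) = -4087/215*(-16577/105) = 67750199/22575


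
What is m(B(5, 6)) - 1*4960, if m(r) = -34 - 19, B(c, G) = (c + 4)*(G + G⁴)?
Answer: -5013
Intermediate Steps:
B(c, G) = (4 + c)*(G + G⁴)
m(r) = -53
m(B(5, 6)) - 1*4960 = -53 - 1*4960 = -53 - 4960 = -5013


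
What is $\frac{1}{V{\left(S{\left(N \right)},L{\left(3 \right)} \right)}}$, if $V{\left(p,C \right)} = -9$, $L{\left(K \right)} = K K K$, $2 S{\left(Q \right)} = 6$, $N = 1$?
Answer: $- \frac{1}{9} \approx -0.11111$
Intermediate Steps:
$S{\left(Q \right)} = 3$ ($S{\left(Q \right)} = \frac{1}{2} \cdot 6 = 3$)
$L{\left(K \right)} = K^{3}$ ($L{\left(K \right)} = K^{2} K = K^{3}$)
$\frac{1}{V{\left(S{\left(N \right)},L{\left(3 \right)} \right)}} = \frac{1}{-9} = - \frac{1}{9}$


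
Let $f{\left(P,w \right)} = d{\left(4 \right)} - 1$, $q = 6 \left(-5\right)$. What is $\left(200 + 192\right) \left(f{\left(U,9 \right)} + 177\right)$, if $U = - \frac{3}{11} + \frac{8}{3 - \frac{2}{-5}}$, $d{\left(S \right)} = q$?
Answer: $57232$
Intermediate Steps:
$q = -30$
$d{\left(S \right)} = -30$
$U = \frac{389}{187}$ ($U = \left(-3\right) \frac{1}{11} + \frac{8}{3 - 2 \left(- \frac{1}{5}\right)} = - \frac{3}{11} + \frac{8}{3 - - \frac{2}{5}} = - \frac{3}{11} + \frac{8}{3 + \frac{2}{5}} = - \frac{3}{11} + \frac{8}{\frac{17}{5}} = - \frac{3}{11} + 8 \cdot \frac{5}{17} = - \frac{3}{11} + \frac{40}{17} = \frac{389}{187} \approx 2.0802$)
$f{\left(P,w \right)} = -31$ ($f{\left(P,w \right)} = -30 - 1 = -31$)
$\left(200 + 192\right) \left(f{\left(U,9 \right)} + 177\right) = \left(200 + 192\right) \left(-31 + 177\right) = 392 \cdot 146 = 57232$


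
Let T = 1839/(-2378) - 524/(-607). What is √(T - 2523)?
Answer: 7*I*√107277038073586/1443446 ≈ 50.229*I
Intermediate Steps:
T = 129799/1443446 (T = 1839*(-1/2378) - 524*(-1/607) = -1839/2378 + 524/607 = 129799/1443446 ≈ 0.089923)
√(T - 2523) = √(129799/1443446 - 2523) = √(-3641684459/1443446) = 7*I*√107277038073586/1443446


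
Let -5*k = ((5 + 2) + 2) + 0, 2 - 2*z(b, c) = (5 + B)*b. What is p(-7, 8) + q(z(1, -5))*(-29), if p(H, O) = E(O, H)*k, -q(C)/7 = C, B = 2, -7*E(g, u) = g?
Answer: -35381/70 ≈ -505.44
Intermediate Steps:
E(g, u) = -g/7
z(b, c) = 1 - 7*b/2 (z(b, c) = 1 - (5 + 2)*b/2 = 1 - 7*b/2)
k = -9/5 (k = -(((5 + 2) + 2) + 0)/5 = -((7 + 2) + 0)/5 = -(9 + 0)/5 = -⅕*9 = -9/5 ≈ -1.8000)
q(C) = -7*C
p(H, O) = 9*O/35 (p(H, O) = -O/7*(-9/5) = 9*O/35)
p(-7, 8) + q(z(1, -5))*(-29) = (9/35)*8 - 7*(1 - 7/2*1)*(-29) = 72/35 - 7*(1 - 7/2)*(-29) = 72/35 - 7*(-5/2)*(-29) = 72/35 + (35/2)*(-29) = 72/35 - 1015/2 = -35381/70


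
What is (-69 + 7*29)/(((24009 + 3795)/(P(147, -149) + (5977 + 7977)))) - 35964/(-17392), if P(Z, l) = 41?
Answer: 700326717/10074316 ≈ 69.516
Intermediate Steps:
(-69 + 7*29)/(((24009 + 3795)/(P(147, -149) + (5977 + 7977)))) - 35964/(-17392) = (-69 + 7*29)/(((24009 + 3795)/(41 + (5977 + 7977)))) - 35964/(-17392) = (-69 + 203)/((27804/(41 + 13954))) - 35964*(-1/17392) = 134/((27804/13995)) + 8991/4348 = 134/((27804*(1/13995))) + 8991/4348 = 134/(9268/4665) + 8991/4348 = 134*(4665/9268) + 8991/4348 = 312555/4634 + 8991/4348 = 700326717/10074316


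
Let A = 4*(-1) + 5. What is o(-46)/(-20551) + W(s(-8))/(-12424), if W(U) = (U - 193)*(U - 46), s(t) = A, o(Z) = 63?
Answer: -22292919/31915703 ≈ -0.69849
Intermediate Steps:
A = 1 (A = -4 + 5 = 1)
s(t) = 1
W(U) = (-193 + U)*(-46 + U)
o(-46)/(-20551) + W(s(-8))/(-12424) = 63/(-20551) + (8878 + 1² - 239*1)/(-12424) = 63*(-1/20551) + (8878 + 1 - 239)*(-1/12424) = -63/20551 + 8640*(-1/12424) = -63/20551 - 1080/1553 = -22292919/31915703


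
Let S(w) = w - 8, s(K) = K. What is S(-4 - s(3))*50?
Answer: -750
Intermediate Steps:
S(w) = -8 + w
S(-4 - s(3))*50 = (-8 + (-4 - 1*3))*50 = (-8 + (-4 - 3))*50 = (-8 - 7)*50 = -15*50 = -750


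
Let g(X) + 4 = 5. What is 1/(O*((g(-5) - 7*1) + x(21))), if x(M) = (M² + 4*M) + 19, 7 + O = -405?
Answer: -1/221656 ≈ -4.5115e-6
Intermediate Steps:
O = -412 (O = -7 - 405 = -412)
g(X) = 1 (g(X) = -4 + 5 = 1)
x(M) = 19 + M² + 4*M
1/(O*((g(-5) - 7*1) + x(21))) = 1/(-412*((1 - 7*1) + (19 + 21² + 4*21))) = 1/(-412*((1 - 7) + (19 + 441 + 84))) = 1/(-412*(-6 + 544)) = 1/(-412*538) = 1/(-221656) = -1/221656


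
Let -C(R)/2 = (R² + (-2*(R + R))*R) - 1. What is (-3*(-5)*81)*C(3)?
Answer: 68040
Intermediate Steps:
C(R) = 2 + 6*R² (C(R) = -2*((R² + (-2*(R + R))*R) - 1) = -2*((R² + (-4*R)*R) - 1) = -2*((R² - 4*R²) - 1) = -2*(-3*R² - 1) = -2*(-1 - 3*R²) = 2 + 6*R²)
(-3*(-5)*81)*C(3) = (-3*(-5)*81)*(2 + 6*3²) = (15*81)*(2 + 6*9) = 1215*(2 + 54) = 1215*56 = 68040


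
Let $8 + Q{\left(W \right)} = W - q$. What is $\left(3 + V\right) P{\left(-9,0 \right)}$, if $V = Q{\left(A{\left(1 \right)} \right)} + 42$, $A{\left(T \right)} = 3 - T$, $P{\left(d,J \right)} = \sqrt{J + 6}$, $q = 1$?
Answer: $38 \sqrt{6} \approx 93.081$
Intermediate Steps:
$P{\left(d,J \right)} = \sqrt{6 + J}$
$Q{\left(W \right)} = -9 + W$ ($Q{\left(W \right)} = -8 + \left(W - 1\right) = -8 + \left(-1 + W\right) = -9 + W$)
$V = 35$ ($V = \left(-9 + \left(3 - 1\right)\right) + 42 = \left(-9 + 2\right) + 42 = -7 + 42 = 35$)
$\left(3 + V\right) P{\left(-9,0 \right)} = \left(3 + 35\right) \sqrt{6 + 0} = 38 \sqrt{6}$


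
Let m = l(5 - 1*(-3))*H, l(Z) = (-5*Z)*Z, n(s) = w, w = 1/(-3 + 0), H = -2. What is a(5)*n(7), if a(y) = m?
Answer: -640/3 ≈ -213.33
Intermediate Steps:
w = -⅓ (w = 1/(-3) = -⅓ ≈ -0.33333)
n(s) = -⅓
l(Z) = -5*Z²
m = 640 (m = -5*(5 - 1*(-3))²*(-2) = -5*(5 + 3)²*(-2) = -5*8²*(-2) = -5*64*(-2) = -320*(-2) = 640)
a(y) = 640
a(5)*n(7) = 640*(-⅓) = -640/3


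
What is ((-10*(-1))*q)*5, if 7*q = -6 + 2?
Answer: -200/7 ≈ -28.571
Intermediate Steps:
q = -4/7 (q = (-6 + 2)/7 = (⅐)*(-4) = -4/7 ≈ -0.57143)
((-10*(-1))*q)*5 = (-10*(-1)*(-4/7))*5 = (10*(-4/7))*5 = -40/7*5 = -200/7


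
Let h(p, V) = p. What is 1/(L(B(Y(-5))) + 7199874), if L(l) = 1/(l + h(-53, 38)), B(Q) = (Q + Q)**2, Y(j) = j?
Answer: 47/338394079 ≈ 1.3889e-7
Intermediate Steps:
B(Q) = 4*Q**2 (B(Q) = (2*Q)**2 = 4*Q**2)
L(l) = 1/(-53 + l) (L(l) = 1/(l - 53) = 1/(-53 + l))
1/(L(B(Y(-5))) + 7199874) = 1/(1/(-53 + 4*(-5)**2) + 7199874) = 1/(1/(-53 + 4*25) + 7199874) = 1/(1/(-53 + 100) + 7199874) = 1/(1/47 + 7199874) = 1/(338394079/47) = 47/338394079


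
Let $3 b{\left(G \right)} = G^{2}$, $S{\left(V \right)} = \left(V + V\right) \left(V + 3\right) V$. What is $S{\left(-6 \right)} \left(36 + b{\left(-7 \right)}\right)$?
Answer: $-11304$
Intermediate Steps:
$S{\left(V \right)} = 2 V^{2} \left(3 + V\right)$ ($S{\left(V \right)} = 2 V \left(3 + V\right) V = 2 V^{2} \left(3 + V\right)$)
$b{\left(G \right)} = \frac{G^{2}}{3}$
$S{\left(-6 \right)} \left(36 + b{\left(-7 \right)}\right) = 2 \left(-6\right)^{2} \left(3 - 6\right) \left(36 + \frac{\left(-7\right)^{2}}{3}\right) = 2 \cdot 36 \left(-3\right) \left(36 + \frac{1}{3} \cdot 49\right) = - 216 \left(36 + \frac{49}{3}\right) = \left(-216\right) \frac{157}{3} = -11304$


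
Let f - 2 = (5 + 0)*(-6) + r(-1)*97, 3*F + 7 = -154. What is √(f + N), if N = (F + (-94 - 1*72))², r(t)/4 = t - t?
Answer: √434029/3 ≈ 219.60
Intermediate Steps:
F = -161/3 (F = -7/3 + (⅓)*(-154) = -7/3 - 154/3 = -161/3 ≈ -53.667)
r(t) = 0 (r(t) = 4*(t - t) = 4*0 = 0)
N = 434281/9 (N = (-161/3 + (-94 - 1*72))² = (-161/3 + (-94 - 72))² = (-161/3 - 166)² = (-659/3)² = 434281/9 ≈ 48253.)
f = -28 (f = 2 + ((5 + 0)*(-6) + 0*97) = 2 + (5*(-6) + 0) = 2 + (-30 + 0) = 2 - 30 = -28)
√(f + N) = √(-28 + 434281/9) = √(434029/9) = √434029/3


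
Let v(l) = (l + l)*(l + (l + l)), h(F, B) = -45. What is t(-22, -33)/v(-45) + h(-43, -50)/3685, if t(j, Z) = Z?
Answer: -44557/2984850 ≈ -0.014928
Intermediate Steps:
v(l) = 6*l² (v(l) = (2*l)*(l + 2*l) = (2*l)*(3*l) = 6*l²)
t(-22, -33)/v(-45) + h(-43, -50)/3685 = -33/(6*(-45)²) - 45/3685 = -33/(6*2025) - 45*1/3685 = -33/12150 - 9/737 = -33*1/12150 - 9/737 = -11/4050 - 9/737 = -44557/2984850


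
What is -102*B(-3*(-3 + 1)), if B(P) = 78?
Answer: -7956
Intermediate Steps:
-102*B(-3*(-3 + 1)) = -102*78 = -7956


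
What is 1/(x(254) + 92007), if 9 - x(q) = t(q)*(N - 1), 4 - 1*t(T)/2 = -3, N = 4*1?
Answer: 1/91974 ≈ 1.0873e-5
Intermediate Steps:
N = 4
t(T) = 14 (t(T) = 8 - 2*(-3) = 8 + 6 = 14)
x(q) = -33 (x(q) = 9 - 14*(4 - 1) = 9 - 14*3 = 9 - 1*42 = 9 - 42 = -33)
1/(x(254) + 92007) = 1/(-33 + 92007) = 1/91974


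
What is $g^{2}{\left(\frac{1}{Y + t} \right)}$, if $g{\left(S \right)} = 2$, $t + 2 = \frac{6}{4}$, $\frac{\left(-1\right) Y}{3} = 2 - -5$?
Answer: $4$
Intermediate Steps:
$Y = -21$ ($Y = - 3 \left(2 - -5\right) = - 3 \left(2 + 5\right) = \left(-3\right) 7 = -21$)
$t = - \frac{1}{2}$ ($t = -2 + \frac{6}{4} = -2 + 6 \cdot \frac{1}{4} = -2 + \frac{3}{2} = - \frac{1}{2} \approx -0.5$)
$g^{2}{\left(\frac{1}{Y + t} \right)} = 2^{2} = 4$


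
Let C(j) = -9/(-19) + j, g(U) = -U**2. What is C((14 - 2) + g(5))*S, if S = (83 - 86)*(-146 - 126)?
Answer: -194208/19 ≈ -10221.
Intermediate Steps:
C(j) = 9/19 + j (C(j) = -9*(-1/19) + j = 9/19 + j)
S = 816 (S = -3*(-272) = 816)
C((14 - 2) + g(5))*S = (9/19 + ((14 - 2) - 1*5**2))*816 = (9/19 + (12 - 1*25))*816 = (9/19 + (12 - 25))*816 = (9/19 - 13)*816 = -238/19*816 = -194208/19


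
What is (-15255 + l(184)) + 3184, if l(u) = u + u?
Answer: -11703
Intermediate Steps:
l(u) = 2*u
(-15255 + l(184)) + 3184 = (-15255 + 2*184) + 3184 = (-15255 + 368) + 3184 = -14887 + 3184 = -11703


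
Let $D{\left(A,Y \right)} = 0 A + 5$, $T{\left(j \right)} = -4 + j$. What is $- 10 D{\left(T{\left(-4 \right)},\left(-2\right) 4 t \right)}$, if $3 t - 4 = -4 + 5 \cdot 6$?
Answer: $-50$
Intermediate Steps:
$t = 10$ ($t = \frac{4}{3} + \frac{-4 + 5 \cdot 6}{3} = \frac{4}{3} + \frac{-4 + 30}{3} = \frac{4}{3} + \frac{1}{3} \cdot 26 = \frac{4}{3} + \frac{26}{3} = 10$)
$D{\left(A,Y \right)} = 5$ ($D{\left(A,Y \right)} = 0 + 5 = 5$)
$- 10 D{\left(T{\left(-4 \right)},\left(-2\right) 4 t \right)} = \left(-10\right) 5 = -50$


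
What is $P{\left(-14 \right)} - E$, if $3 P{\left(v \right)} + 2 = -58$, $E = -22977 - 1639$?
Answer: $24596$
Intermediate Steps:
$E = -24616$
$P{\left(v \right)} = -20$ ($P{\left(v \right)} = - \frac{2}{3} + \frac{1}{3} \left(-58\right) = - \frac{2}{3} - \frac{58}{3} = -20$)
$P{\left(-14 \right)} - E = -20 - -24616 = -20 + 24616 = 24596$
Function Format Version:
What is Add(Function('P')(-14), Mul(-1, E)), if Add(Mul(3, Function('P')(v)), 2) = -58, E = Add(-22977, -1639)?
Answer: 24596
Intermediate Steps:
E = -24616
Function('P')(v) = -20 (Function('P')(v) = Add(Rational(-2, 3), Mul(Rational(1, 3), -58)) = Add(Rational(-2, 3), Rational(-58, 3)) = -20)
Add(Function('P')(-14), Mul(-1, E)) = Add(-20, Mul(-1, -24616)) = Add(-20, 24616) = 24596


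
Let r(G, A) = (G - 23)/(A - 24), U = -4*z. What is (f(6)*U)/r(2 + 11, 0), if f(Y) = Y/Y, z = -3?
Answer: 144/5 ≈ 28.800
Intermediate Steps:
U = 12 (U = -4*(-3) = 12)
f(Y) = 1
r(G, A) = (-23 + G)/(-24 + A)
(f(6)*U)/r(2 + 11, 0) = (1*12)/(((-23 + (2 + 11))/(-24 + 0))) = 12/(((-23 + 13)/(-24))) = 12/((-1/24*(-10))) = 12/(5/12) = 12*(12/5) = 144/5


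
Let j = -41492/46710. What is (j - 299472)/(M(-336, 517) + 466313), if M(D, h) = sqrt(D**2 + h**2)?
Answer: -1630740698924389/2539242408012660 + 3497094653*sqrt(380185)/2539242408012660 ≈ -0.64137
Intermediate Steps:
j = -20746/23355 (j = -41492*1/46710 = -20746/23355 ≈ -0.88829)
(j - 299472)/(M(-336, 517) + 466313) = (-20746/23355 - 299472)/(sqrt((-336)**2 + 517**2) + 466313) = -6994189306/(23355*(sqrt(112896 + 267289) + 466313)) = -6994189306/(23355*(sqrt(380185) + 466313)) = -6994189306/(23355*(466313 + sqrt(380185)))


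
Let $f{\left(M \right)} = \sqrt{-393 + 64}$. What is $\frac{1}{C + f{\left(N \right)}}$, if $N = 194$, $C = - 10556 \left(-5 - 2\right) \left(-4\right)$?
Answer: $- \frac{42224}{12480063279} - \frac{i \sqrt{329}}{87360442953} \approx -3.3833 \cdot 10^{-6} - 2.0763 \cdot 10^{-10} i$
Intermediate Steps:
$C = -295568$ ($C = - 10556 \left(\left(-7\right) \left(-4\right)\right) = \left(-10556\right) 28 = -295568$)
$f{\left(M \right)} = i \sqrt{329}$ ($f{\left(M \right)} = \sqrt{-329} = i \sqrt{329}$)
$\frac{1}{C + f{\left(N \right)}} = \frac{1}{-295568 + i \sqrt{329}}$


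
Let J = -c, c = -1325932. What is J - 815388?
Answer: 510544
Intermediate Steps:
J = 1325932 (J = -1*(-1325932) = 1325932)
J - 815388 = 1325932 - 815388 = 510544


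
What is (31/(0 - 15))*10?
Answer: -62/3 ≈ -20.667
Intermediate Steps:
(31/(0 - 15))*10 = (31/(-15))*10 = (31*(-1/15))*10 = -31/15*10 = -62/3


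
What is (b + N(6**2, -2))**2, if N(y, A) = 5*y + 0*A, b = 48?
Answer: 51984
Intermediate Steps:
N(y, A) = 5*y (N(y, A) = 5*y + 0 = 5*y)
(b + N(6**2, -2))**2 = (48 + 5*6**2)**2 = (48 + 5*36)**2 = (48 + 180)**2 = 228**2 = 51984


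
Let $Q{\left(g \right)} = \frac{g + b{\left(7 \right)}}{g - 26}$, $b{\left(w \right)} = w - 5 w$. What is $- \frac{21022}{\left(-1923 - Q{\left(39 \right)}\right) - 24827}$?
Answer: $\frac{273286}{347761} \approx 0.78584$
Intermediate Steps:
$b{\left(w \right)} = - 4 w$
$Q{\left(g \right)} = \frac{-28 + g}{-26 + g}$ ($Q{\left(g \right)} = \frac{g - 28}{g - 26} = \frac{g - 28}{-26 + g} = \frac{-28 + g}{-26 + g}$)
$- \frac{21022}{\left(-1923 - Q{\left(39 \right)}\right) - 24827} = - \frac{21022}{\left(-1923 - \frac{-28 + 39}{-26 + 39}\right) - 24827} = - \frac{21022}{\left(-1923 - \frac{1}{13} \cdot 11\right) - 24827} = - \frac{21022}{\left(-1923 - \frac{11}{13}\right) - 24827} = - \frac{21022}{- \frac{25010}{13} - 24827} = - \frac{21022}{- \frac{347761}{13}} = \left(-21022\right) \left(- \frac{13}{347761}\right) = \frac{273286}{347761}$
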